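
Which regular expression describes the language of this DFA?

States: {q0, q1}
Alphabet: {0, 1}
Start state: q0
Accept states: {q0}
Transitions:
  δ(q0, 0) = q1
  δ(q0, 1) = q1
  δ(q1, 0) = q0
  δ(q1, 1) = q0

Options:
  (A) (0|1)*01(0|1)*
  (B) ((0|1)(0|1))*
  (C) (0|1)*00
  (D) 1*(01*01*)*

Check each option against the DFA on short strings; one disagreement eliminates an option:
  (A) (0|1)*01(0|1)*: on ε the DFA stays in q0 and accepts (q0 ∈ Accept), but the regex does not match it → eliminate
  (B) ((0|1)(0|1))*: agrees with the DFA on every string of length ≤ 6
  (C) (0|1)*00: on ε the DFA stays in q0 and accepts (q0 ∈ Accept), but the regex does not match it → eliminate
  (D) 1*(01*01*)*: on '1' the DFA goes q0 → q1 and rejects (q1 ∉ Accept), but the regex matches it → eliminate
Only (B) is consistent with the DFA.
(B) ((0|1)(0|1))*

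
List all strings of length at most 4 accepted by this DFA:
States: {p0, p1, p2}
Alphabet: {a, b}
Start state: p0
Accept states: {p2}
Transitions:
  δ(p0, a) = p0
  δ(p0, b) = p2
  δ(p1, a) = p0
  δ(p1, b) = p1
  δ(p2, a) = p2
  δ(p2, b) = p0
b, ab, ba, aab, aba, baa, bbb, aaab, aaba, abaa, abbb, baaa, babb, bbab, bbba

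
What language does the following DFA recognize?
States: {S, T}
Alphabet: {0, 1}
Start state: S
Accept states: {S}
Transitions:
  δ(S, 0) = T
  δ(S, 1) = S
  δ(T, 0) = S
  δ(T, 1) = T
Testing a few strings:
  '11' → accept
  '001' → accept
  '0' → reject
  '00' → accept
State roles: S=even number of 0's so far; T=odd number of 0's so far
All binary strings with an even number of 0's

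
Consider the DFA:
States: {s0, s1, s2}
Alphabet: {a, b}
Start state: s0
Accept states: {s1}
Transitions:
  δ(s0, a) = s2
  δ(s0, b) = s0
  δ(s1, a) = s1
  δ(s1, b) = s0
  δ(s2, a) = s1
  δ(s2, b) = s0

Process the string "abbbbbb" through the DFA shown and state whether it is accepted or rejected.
Processing string "abbbbbb":
  s0 --a--> s2
  s2 --b--> s0
  s0 --b--> s0
  s0 --b--> s0
  s0 --b--> s0
  s0 --b--> s0
  s0 --b--> s0
Final state: s0
Accept states: {s1}
No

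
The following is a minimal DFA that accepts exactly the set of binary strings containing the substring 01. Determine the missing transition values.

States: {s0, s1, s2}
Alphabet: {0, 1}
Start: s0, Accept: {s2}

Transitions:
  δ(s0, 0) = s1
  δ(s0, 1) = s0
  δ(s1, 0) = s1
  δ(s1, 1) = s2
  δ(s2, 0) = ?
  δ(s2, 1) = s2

From the language and accept set, identify what each state tracks — s0: no 0 seen yet; s1: seen a 0, waiting for 1; s2: substring 01 seen.
Each missing δ(q, a) is the state matching the new tracked value after reading a.
δ(s2, 0) = s2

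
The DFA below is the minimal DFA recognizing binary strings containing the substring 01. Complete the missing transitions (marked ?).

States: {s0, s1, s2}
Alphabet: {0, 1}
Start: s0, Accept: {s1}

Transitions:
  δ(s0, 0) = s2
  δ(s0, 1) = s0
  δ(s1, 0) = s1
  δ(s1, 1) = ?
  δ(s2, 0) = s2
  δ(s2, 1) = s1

From the language and accept set, identify what each state tracks — s0: no 0 seen yet; s1: substring 01 seen; s2: seen a 0, waiting for 1.
Each missing δ(q, a) is the state matching the new tracked value after reading a.
δ(s1, 1) = s1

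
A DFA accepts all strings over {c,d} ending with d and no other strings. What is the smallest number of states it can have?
By Myhill–Nerode, count the distinguishable equivalence classes: two classes — last symbol is d vs. not.
2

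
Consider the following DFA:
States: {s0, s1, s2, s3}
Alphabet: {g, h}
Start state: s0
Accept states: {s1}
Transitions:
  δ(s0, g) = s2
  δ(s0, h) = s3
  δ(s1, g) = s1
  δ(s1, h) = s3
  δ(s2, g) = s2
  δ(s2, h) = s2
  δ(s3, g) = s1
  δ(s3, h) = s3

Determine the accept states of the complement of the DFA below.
Complement accept states = All states \ Original accept states
= {s0, s1, s2, s3} \ {s1}
{s0, s2, s3}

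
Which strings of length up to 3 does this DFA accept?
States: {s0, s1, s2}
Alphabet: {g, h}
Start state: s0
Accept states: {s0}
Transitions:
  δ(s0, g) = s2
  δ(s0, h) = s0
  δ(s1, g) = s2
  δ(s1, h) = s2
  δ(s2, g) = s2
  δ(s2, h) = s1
ε, h, hh, hhh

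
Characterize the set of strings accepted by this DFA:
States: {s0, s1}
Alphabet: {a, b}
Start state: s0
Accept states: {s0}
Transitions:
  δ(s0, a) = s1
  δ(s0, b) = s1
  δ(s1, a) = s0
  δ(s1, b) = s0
Testing a few strings:
  'a' → reject
  'ba' → accept
  'b' → reject
  'bab' → reject
State roles: s0=even length so far; s1=odd length so far
All strings over {a,b} of even length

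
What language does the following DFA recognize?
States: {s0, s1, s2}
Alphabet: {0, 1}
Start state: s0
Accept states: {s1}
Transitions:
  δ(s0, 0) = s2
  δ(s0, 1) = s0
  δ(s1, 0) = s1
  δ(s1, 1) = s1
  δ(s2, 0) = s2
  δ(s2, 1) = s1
Testing a few strings:
  '01' → accept
  '1111' → reject
  '010' → accept
  '0001' → accept
State roles: s0=no 0 seen yet; s1=substring 01 seen; s2=seen a 0, waiting for 1
All binary strings containing the substring 01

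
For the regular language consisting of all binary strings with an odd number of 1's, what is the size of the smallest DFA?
By Myhill–Nerode, count the distinguishable equivalence classes: two classes — parity of the count of 1's.
2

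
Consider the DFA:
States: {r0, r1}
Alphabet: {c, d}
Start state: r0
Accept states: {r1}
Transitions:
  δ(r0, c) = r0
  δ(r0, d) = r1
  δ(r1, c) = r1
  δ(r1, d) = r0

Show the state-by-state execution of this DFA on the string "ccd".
read 'c': r0 → r0
  read 'c': r0 → r0
  read 'd': r0 → r1
r0 -> r0 -> r0 -> r1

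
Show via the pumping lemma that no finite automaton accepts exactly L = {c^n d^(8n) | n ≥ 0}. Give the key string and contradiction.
Assume L is regular with pumping length p. Idea: pumping the c-block breaks the 1:8 ratio.
Choose s = c^p d^(8p) (length 9p ≥ p). By the pumping lemma, s = xyz with |xy| ≤ p, |y| > 0, so y = c^k with k ≥ 1. Then xy²z = c^(p+k) d^(8p). For this to be in L we would need 8p = 8(p+k), i.e. 8k = 0, contradicting k ≥ 1. So xy²z ∉ L.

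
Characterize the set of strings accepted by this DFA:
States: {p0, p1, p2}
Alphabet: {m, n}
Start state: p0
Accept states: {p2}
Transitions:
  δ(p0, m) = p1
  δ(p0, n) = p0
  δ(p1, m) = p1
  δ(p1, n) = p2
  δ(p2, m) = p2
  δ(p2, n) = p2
Testing a few strings:
  'mm' → reject
  'mmmn' → accept
  'mn' → accept
  'nm' → reject
State roles: p0=no m seen yet; p1=seen a m, waiting for n; p2=substring mn seen
All strings over {m,n} containing the substring mn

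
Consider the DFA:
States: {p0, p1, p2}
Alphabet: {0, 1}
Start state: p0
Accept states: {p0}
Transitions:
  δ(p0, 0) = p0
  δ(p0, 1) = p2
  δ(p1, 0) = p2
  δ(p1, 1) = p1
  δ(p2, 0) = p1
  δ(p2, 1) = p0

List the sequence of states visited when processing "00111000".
read '0': p0 → p0
  read '0': p0 → p0
  read '1': p0 → p2
  read '1': p2 → p0
  read '1': p0 → p2
  read '0': p2 → p1
  read '0': p1 → p2
  read '0': p2 → p1
p0 -> p0 -> p0 -> p2 -> p0 -> p2 -> p1 -> p2 -> p1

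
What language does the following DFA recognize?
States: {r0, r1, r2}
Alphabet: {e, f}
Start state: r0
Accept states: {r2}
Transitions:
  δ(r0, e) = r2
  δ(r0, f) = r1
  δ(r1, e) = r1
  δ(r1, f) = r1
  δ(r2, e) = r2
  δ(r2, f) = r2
Testing a few strings:
  'fe' → reject
  'ef' → accept
  'e' → accept
  'f' → reject
State roles: r0=no input read; r1=started with f (dead); r2=started with e
All strings over {e,f} starting with e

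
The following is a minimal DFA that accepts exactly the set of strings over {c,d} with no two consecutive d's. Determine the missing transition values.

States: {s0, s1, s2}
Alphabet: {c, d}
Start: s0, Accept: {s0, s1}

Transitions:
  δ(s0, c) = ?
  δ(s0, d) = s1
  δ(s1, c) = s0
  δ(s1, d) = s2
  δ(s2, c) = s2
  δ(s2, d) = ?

From the language and accept set, identify what each state tracks — s0: last symbol not d (ok); s1: last symbol d (ok); s2: saw dd (dead).
Each missing δ(q, a) is the state matching the new tracked value after reading a.
δ(s0, c) = s0; δ(s2, d) = s2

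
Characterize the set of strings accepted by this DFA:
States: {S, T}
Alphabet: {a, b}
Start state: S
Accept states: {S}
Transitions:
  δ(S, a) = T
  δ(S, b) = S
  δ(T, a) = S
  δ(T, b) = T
Testing a few strings:
  'a' → reject
  'baa' → accept
  'ab' → reject
  'bab' → reject
State roles: S=even number of a's so far; T=odd number of a's so far
All strings over {a,b} with an even number of a's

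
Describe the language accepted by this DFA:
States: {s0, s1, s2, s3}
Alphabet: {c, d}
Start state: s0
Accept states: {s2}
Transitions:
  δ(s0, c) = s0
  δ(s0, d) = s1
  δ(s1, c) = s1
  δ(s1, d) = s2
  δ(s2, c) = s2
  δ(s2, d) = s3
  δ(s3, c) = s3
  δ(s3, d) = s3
Testing a few strings:
  'ccd' → reject
  'cdd' → accept
  'd' → reject
  'ddc' → accept
State roles: s0=zero d's; s1=one d; s2=two d's; s3=≥ three d's (dead)
All strings over {c,d} containing exactly two d's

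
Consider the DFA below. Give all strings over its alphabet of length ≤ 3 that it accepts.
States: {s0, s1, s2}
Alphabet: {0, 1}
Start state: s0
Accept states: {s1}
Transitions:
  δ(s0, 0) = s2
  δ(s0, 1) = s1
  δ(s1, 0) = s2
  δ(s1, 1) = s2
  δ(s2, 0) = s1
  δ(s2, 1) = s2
1, 00, 010, 100, 110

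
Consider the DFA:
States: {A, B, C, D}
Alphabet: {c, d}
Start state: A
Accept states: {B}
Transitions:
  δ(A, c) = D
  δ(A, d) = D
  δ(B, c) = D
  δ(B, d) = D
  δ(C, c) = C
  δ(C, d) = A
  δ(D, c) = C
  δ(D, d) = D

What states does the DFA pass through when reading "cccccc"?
read 'c': A → D
  read 'c': D → C
  read 'c': C → C
  read 'c': C → C
  read 'c': C → C
  read 'c': C → C
A -> D -> C -> C -> C -> C -> C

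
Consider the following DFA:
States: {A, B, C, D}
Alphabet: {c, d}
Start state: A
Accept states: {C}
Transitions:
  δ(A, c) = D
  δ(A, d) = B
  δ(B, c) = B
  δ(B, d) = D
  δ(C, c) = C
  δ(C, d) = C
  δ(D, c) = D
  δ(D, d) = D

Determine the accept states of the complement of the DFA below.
Complement accept states = All states \ Original accept states
= {A, B, C, D} \ {C}
{A, B, D}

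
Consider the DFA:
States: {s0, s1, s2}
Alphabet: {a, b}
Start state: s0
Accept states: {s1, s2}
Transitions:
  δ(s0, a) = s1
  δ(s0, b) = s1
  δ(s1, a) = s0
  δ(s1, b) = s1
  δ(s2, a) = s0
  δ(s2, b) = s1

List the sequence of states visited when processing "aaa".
read 'a': s0 → s1
  read 'a': s1 → s0
  read 'a': s0 → s1
s0 -> s1 -> s0 -> s1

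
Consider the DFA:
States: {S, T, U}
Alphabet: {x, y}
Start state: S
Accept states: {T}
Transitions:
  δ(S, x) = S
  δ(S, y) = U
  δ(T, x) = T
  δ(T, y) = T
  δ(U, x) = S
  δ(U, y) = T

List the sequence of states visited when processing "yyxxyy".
read 'y': S → U
  read 'y': U → T
  read 'x': T → T
  read 'x': T → T
  read 'y': T → T
  read 'y': T → T
S -> U -> T -> T -> T -> T -> T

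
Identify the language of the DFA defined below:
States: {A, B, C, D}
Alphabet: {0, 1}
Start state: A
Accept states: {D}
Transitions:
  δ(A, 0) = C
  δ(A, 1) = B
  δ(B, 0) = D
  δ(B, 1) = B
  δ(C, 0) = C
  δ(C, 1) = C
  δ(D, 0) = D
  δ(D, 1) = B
Testing a few strings:
  '1' → reject
  '11' → reject
  '0' → reject
  '1101' → reject
State roles: A=no input read; B=started with 1, last symbol 1; C=started with 0 (dead); D=started with 1, last symbol 0
All binary strings that start with 1 and end with 0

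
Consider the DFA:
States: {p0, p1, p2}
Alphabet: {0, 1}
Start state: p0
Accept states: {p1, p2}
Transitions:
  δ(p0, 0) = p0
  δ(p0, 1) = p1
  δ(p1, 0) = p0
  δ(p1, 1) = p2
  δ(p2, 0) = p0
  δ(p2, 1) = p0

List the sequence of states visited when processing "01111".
read '0': p0 → p0
  read '1': p0 → p1
  read '1': p1 → p2
  read '1': p2 → p0
  read '1': p0 → p1
p0 -> p0 -> p1 -> p2 -> p0 -> p1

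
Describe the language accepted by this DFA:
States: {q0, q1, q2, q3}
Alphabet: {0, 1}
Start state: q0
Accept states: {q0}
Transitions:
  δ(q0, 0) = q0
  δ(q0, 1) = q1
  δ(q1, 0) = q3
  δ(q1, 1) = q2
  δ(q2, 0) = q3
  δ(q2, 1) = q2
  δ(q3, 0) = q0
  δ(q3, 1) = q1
Testing a few strings:
  '101' → reject
  '01' → reject
  '1' → reject
  '0' → accept
State roles: q0=value ≡ 0 (mod 4); q1=value ≡ 1 (mod 4); q2=value ≡ 3 (mod 4); q3=value ≡ 2 (mod 4)
All binary strings representing a multiple of 4 (read in base 2; leading zeros allowed and ε counts as 0)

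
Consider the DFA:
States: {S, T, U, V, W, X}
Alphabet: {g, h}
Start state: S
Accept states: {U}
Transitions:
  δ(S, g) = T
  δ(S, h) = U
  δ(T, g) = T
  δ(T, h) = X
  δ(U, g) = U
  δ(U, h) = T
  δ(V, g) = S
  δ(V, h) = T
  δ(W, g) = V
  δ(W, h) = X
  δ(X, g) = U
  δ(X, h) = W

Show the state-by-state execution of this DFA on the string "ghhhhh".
read 'g': S → T
  read 'h': T → X
  read 'h': X → W
  read 'h': W → X
  read 'h': X → W
  read 'h': W → X
S -> T -> X -> W -> X -> W -> X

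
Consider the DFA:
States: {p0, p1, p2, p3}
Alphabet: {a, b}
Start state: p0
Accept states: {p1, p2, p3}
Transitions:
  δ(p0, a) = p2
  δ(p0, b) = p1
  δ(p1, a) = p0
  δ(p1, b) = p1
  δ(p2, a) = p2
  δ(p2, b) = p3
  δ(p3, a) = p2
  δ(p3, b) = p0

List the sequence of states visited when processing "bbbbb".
read 'b': p0 → p1
  read 'b': p1 → p1
  read 'b': p1 → p1
  read 'b': p1 → p1
  read 'b': p1 → p1
p0 -> p1 -> p1 -> p1 -> p1 -> p1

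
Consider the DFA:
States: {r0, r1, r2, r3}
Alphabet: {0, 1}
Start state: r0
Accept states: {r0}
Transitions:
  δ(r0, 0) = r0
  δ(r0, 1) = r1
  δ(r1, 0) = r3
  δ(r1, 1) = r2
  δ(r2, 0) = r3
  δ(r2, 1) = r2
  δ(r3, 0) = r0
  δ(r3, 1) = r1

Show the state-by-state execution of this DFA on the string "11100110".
read '1': r0 → r1
  read '1': r1 → r2
  read '1': r2 → r2
  read '0': r2 → r3
  read '0': r3 → r0
  read '1': r0 → r1
  read '1': r1 → r2
  read '0': r2 → r3
r0 -> r1 -> r2 -> r2 -> r3 -> r0 -> r1 -> r2 -> r3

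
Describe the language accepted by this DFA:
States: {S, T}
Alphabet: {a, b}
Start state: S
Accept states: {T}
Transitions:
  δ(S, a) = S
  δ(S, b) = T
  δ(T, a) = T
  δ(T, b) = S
Testing a few strings:
  'abb' → reject
  'ba' → accept
  'bb' → reject
  'aa' → reject
State roles: S=even number of b's so far; T=odd number of b's so far
All strings over {a,b} with an odd number of b's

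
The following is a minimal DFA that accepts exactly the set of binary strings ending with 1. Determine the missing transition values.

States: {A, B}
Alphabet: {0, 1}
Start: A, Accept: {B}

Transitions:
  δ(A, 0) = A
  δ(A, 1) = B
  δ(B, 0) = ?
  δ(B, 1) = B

From the language and accept set, identify what each state tracks — A: last symbol not 1; B: last symbol is 1.
Each missing δ(q, a) is the state matching the new tracked value after reading a.
δ(B, 0) = A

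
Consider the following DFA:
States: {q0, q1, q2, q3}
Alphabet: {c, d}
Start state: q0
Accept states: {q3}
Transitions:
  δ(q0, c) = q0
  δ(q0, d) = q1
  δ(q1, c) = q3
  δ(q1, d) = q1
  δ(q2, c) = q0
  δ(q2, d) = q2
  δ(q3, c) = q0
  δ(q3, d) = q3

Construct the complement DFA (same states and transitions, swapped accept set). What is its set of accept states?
Complement accept states = All states \ Original accept states
= {q0, q1, q2, q3} \ {q3}
{q0, q1, q2}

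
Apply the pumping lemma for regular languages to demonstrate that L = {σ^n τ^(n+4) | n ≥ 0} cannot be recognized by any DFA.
Assume L is regular with pumping length p. Idea: pumping the σ-block breaks the fixed offset of 4.
Choose s = σ^p τ^(p+4) ∈ L. By the pumping lemma, s = xyz with |xy| ≤ p, |y| > 0, so y = σ^k with k ≥ 1. Then xy²z = σ^(p+k) τ^(p+4). For this to be in L we would need p+4 = (p+k)+4, i.e. k = 0, contradicting k ≥ 1. So xy²z ∉ L.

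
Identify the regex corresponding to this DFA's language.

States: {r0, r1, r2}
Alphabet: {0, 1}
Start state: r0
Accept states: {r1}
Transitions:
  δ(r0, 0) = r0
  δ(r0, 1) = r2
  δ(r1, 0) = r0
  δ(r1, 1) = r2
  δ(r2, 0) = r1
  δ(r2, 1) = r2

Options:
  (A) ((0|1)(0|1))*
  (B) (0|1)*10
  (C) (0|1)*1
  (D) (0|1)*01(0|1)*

Check each option against the DFA on short strings; one disagreement eliminates an option:
  (A) ((0|1)(0|1))*: on ε the DFA stays in r0 and rejects (r0 ∉ Accept), but the regex matches it → eliminate
  (B) (0|1)*10: agrees with the DFA on every string of length ≤ 6
  (C) (0|1)*1: on '1' the DFA goes r0 → r2 and rejects (r2 ∉ Accept), but the regex matches it → eliminate
  (D) (0|1)*01(0|1)*: on '01' the DFA goes r0 → r0 → r2 and rejects (r2 ∉ Accept), but the regex matches it → eliminate
Only (B) is consistent with the DFA.
(B) (0|1)*10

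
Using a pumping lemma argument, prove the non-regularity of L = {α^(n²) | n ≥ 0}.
Assume L is regular with pumping length p. Idea: pumping adds a fixed amount, but gaps between consecutive squares grow.
Choose s = α^(p²) (length p² ≥ p). By the pumping lemma, s = xyz with |xy| ≤ p, |y| > 0, so |y| = k with 1 ≤ k ≤ p. Then |xy²z| = p²+k. Since p² < p²+k ≤ p²+p < (p+1)², the length p²+k lies strictly between consecutive squares, so it is not a perfect square and xy²z ∉ L.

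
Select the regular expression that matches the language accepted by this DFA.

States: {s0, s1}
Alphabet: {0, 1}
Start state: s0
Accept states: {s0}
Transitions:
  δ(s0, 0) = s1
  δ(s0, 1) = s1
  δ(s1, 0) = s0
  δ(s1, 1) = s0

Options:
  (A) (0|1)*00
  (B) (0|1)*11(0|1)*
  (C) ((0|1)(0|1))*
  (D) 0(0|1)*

Check each option against the DFA on short strings; one disagreement eliminates an option:
  (A) (0|1)*00: on ε the DFA stays in s0 and accepts (s0 ∈ Accept), but the regex does not match it → eliminate
  (B) (0|1)*11(0|1)*: on ε the DFA stays in s0 and accepts (s0 ∈ Accept), but the regex does not match it → eliminate
  (C) ((0|1)(0|1))*: agrees with the DFA on every string of length ≤ 6
  (D) 0(0|1)*: on ε the DFA stays in s0 and accepts (s0 ∈ Accept), but the regex does not match it → eliminate
Only (C) is consistent with the DFA.
(C) ((0|1)(0|1))*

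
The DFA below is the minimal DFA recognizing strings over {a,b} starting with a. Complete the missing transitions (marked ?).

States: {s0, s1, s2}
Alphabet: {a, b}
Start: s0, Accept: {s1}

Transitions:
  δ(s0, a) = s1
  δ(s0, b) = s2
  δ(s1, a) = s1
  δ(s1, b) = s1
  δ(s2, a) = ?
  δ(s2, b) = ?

From the language and accept set, identify what each state tracks — s0: no input read; s1: started with a; s2: started with b (dead).
Each missing δ(q, a) is the state matching the new tracked value after reading a.
δ(s2, a) = s2; δ(s2, b) = s2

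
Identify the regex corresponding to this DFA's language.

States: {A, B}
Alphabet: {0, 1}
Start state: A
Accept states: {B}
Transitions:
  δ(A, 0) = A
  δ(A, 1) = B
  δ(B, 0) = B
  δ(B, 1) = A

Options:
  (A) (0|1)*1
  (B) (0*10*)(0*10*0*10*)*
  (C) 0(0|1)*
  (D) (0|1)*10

Check each option against the DFA on short strings; one disagreement eliminates an option:
  (A) (0|1)*1: on '10' the DFA goes A → B → B and accepts (B ∈ Accept), but the regex does not match it → eliminate
  (B) (0*10*)(0*10*0*10*)*: agrees with the DFA on every string of length ≤ 6
  (C) 0(0|1)*: on '0' the DFA goes A → A and rejects (A ∉ Accept), but the regex matches it → eliminate
  (D) (0|1)*10: on '1' the DFA goes A → B and accepts (B ∈ Accept), but the regex does not match it → eliminate
Only (B) is consistent with the DFA.
(B) (0*10*)(0*10*0*10*)*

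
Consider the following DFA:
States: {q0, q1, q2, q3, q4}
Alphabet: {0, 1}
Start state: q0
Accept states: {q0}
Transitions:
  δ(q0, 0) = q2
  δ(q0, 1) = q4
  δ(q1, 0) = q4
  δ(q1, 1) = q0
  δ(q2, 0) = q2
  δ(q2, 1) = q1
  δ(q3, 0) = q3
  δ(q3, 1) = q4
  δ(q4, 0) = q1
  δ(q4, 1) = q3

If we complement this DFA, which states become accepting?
Complement accept states = All states \ Original accept states
= {q0, q1, q2, q3, q4} \ {q0}
{q1, q2, q3, q4}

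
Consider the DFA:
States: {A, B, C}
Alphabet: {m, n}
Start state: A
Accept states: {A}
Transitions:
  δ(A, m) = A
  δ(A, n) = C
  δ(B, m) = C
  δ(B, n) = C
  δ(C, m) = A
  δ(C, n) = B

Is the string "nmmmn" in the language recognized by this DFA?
Processing string "nmmmn":
  A --n--> C
  C --m--> A
  A --m--> A
  A --m--> A
  A --n--> C
Final state: C
Accept states: {A}
No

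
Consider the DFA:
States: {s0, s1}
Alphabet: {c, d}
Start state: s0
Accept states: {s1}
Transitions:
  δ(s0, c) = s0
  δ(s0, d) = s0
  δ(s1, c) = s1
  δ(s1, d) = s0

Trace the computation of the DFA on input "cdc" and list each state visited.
read 'c': s0 → s0
  read 'd': s0 → s0
  read 'c': s0 → s0
s0 -> s0 -> s0 -> s0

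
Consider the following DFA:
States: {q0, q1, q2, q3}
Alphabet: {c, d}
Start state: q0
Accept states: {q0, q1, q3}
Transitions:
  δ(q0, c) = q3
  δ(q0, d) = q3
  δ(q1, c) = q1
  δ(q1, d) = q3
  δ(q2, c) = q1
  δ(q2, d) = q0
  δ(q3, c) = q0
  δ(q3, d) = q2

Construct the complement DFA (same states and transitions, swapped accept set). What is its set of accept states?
Complement accept states = All states \ Original accept states
= {q0, q1, q2, q3} \ {q0, q1, q3}
{q2}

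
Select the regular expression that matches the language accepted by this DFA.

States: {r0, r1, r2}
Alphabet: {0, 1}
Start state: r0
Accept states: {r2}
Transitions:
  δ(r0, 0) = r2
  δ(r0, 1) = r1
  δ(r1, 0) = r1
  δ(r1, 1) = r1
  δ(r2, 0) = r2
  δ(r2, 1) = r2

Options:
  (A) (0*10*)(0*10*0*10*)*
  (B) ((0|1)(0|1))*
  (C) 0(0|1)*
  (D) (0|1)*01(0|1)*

Check each option against the DFA on short strings; one disagreement eliminates an option:
  (A) (0*10*)(0*10*0*10*)*: on '0' the DFA goes r0 → r2 and accepts (r2 ∈ Accept), but the regex does not match it → eliminate
  (B) ((0|1)(0|1))*: on ε the DFA stays in r0 and rejects (r0 ∉ Accept), but the regex matches it → eliminate
  (C) 0(0|1)*: agrees with the DFA on every string of length ≤ 6
  (D) (0|1)*01(0|1)*: on '0' the DFA goes r0 → r2 and accepts (r2 ∈ Accept), but the regex does not match it → eliminate
Only (C) is consistent with the DFA.
(C) 0(0|1)*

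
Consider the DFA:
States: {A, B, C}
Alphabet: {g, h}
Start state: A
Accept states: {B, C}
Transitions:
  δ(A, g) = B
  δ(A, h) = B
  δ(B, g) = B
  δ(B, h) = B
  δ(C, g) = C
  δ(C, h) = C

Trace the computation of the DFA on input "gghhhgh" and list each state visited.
read 'g': A → B
  read 'g': B → B
  read 'h': B → B
  read 'h': B → B
  read 'h': B → B
  read 'g': B → B
  read 'h': B → B
A -> B -> B -> B -> B -> B -> B -> B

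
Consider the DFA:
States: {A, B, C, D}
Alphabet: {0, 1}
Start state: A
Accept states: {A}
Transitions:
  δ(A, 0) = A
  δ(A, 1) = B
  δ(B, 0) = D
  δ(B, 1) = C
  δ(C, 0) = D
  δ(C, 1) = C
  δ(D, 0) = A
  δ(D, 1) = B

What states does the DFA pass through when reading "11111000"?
read '1': A → B
  read '1': B → C
  read '1': C → C
  read '1': C → C
  read '1': C → C
  read '0': C → D
  read '0': D → A
  read '0': A → A
A -> B -> C -> C -> C -> C -> D -> A -> A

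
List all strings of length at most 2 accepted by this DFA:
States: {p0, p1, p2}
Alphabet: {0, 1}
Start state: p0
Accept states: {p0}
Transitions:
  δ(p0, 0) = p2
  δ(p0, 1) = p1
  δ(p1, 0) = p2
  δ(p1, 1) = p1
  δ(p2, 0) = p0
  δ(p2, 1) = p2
ε, 00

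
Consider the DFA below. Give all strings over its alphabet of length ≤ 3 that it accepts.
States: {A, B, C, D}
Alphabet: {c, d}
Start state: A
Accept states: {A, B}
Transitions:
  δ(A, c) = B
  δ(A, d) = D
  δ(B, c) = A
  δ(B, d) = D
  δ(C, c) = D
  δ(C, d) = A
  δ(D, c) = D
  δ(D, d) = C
ε, c, cc, ccc, ddd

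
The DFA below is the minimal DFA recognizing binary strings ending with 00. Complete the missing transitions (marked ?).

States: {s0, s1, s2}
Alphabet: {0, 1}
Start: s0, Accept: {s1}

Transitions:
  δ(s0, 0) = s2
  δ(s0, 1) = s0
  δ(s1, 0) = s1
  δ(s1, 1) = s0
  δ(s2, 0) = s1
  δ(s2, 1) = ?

From the language and accept set, identify what each state tracks — s0: last symbol not 0; s1: two trailing 0's; s2: one trailing 0.
Each missing δ(q, a) is the state matching the new tracked value after reading a.
δ(s2, 1) = s0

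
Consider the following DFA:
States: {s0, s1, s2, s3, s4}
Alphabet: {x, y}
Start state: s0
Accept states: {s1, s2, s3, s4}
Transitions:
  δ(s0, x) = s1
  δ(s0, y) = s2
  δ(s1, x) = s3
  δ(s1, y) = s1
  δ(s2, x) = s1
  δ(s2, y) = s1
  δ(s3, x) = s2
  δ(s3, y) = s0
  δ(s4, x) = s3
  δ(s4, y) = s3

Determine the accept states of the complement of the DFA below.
Complement accept states = All states \ Original accept states
= {s0, s1, s2, s3, s4} \ {s1, s2, s3, s4}
{s0}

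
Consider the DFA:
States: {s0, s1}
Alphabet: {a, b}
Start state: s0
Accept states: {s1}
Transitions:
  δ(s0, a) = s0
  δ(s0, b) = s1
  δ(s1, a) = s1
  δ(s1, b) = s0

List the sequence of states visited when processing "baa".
read 'b': s0 → s1
  read 'a': s1 → s1
  read 'a': s1 → s1
s0 -> s1 -> s1 -> s1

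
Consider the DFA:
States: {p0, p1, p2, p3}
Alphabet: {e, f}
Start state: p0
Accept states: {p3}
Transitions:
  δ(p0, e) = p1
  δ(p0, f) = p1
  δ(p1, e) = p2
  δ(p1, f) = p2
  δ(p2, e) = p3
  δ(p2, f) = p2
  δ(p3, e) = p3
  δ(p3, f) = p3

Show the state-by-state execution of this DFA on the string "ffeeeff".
read 'f': p0 → p1
  read 'f': p1 → p2
  read 'e': p2 → p3
  read 'e': p3 → p3
  read 'e': p3 → p3
  read 'f': p3 → p3
  read 'f': p3 → p3
p0 -> p1 -> p2 -> p3 -> p3 -> p3 -> p3 -> p3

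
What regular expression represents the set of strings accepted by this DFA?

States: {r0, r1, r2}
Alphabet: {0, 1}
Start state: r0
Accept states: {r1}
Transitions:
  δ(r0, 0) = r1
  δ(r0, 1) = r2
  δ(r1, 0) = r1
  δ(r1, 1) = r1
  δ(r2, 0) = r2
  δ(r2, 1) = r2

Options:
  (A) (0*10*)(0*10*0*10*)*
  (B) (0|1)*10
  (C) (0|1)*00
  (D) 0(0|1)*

Check each option against the DFA on short strings; one disagreement eliminates an option:
  (A) (0*10*)(0*10*0*10*)*: on '0' the DFA goes r0 → r1 and accepts (r1 ∈ Accept), but the regex does not match it → eliminate
  (B) (0|1)*10: on '0' the DFA goes r0 → r1 and accepts (r1 ∈ Accept), but the regex does not match it → eliminate
  (C) (0|1)*00: on '0' the DFA goes r0 → r1 and accepts (r1 ∈ Accept), but the regex does not match it → eliminate
  (D) 0(0|1)*: agrees with the DFA on every string of length ≤ 6
Only (D) is consistent with the DFA.
(D) 0(0|1)*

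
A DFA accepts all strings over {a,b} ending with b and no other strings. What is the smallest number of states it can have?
By Myhill–Nerode, count the distinguishable equivalence classes: two classes — last symbol is b vs. not.
2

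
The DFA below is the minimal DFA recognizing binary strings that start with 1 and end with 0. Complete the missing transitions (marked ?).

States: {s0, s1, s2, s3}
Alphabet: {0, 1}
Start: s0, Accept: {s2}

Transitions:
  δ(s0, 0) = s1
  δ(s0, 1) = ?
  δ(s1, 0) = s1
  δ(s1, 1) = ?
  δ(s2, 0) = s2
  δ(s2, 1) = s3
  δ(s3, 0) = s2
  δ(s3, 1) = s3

From the language and accept set, identify what each state tracks — s0: no input read; s1: started with 0 (dead); s2: started with 1, last symbol 0; s3: started with 1, last symbol 1.
Each missing δ(q, a) is the state matching the new tracked value after reading a.
δ(s0, 1) = s3; δ(s1, 1) = s1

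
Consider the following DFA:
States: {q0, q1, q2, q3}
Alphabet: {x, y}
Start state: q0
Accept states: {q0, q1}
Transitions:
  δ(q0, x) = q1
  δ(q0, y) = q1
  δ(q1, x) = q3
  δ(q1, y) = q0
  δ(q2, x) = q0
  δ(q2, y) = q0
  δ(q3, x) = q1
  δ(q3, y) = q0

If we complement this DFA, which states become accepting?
Complement accept states = All states \ Original accept states
= {q0, q1, q2, q3} \ {q0, q1}
{q2, q3}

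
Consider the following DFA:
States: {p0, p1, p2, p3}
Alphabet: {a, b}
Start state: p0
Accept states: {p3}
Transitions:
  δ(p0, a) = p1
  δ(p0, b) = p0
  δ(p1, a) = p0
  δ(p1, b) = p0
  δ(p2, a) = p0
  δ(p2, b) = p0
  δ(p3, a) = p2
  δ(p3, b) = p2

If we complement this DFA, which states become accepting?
Complement accept states = All states \ Original accept states
= {p0, p1, p2, p3} \ {p3}
{p0, p1, p2}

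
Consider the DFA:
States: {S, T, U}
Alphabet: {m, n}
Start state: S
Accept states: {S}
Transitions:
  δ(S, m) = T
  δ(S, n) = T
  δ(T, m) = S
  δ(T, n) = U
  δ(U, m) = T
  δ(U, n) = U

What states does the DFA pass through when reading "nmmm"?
read 'n': S → T
  read 'm': T → S
  read 'm': S → T
  read 'm': T → S
S -> T -> S -> T -> S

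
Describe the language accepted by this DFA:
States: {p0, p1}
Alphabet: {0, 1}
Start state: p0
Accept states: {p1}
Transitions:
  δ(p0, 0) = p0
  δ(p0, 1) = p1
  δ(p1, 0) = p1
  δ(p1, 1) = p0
Testing a few strings:
  '011' → reject
  '00' → reject
  '100' → accept
  '1' → accept
State roles: p0=even number of 1's so far; p1=odd number of 1's so far
All binary strings with an odd number of 1's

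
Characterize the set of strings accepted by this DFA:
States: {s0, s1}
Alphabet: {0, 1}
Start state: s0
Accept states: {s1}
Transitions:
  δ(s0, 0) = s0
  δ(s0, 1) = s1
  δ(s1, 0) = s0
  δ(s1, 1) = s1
Testing a few strings:
  '0' → reject
  '010' → reject
  '00' → reject
  '11' → accept
State roles: s0=last symbol not 1; s1=last symbol is 1
All binary strings ending with 1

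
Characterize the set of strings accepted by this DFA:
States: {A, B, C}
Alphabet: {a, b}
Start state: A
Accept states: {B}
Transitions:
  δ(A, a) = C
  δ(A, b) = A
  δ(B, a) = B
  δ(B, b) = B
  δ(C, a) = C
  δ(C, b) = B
Testing a few strings:
  'babb' → accept
  'b' → reject
  'bbba' → reject
  'a' → reject
State roles: A=no a seen yet; B=substring ab seen; C=seen a a, waiting for b
All strings over {a,b} containing the substring ab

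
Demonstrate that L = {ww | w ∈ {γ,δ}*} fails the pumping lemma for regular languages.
Assume L is regular with pumping length p. Idea: pumping the leading γ-block breaks the equality of the two halves.
Choose s = γ^p δ γ^p δ ∈ L (with w = γ^p δ). |s| = 2p+2 ≥ p. By the pumping lemma, s = xyz with |xy| ≤ p, |y| > 0, so y = γ^k with k ≥ 1, in the first γ-block. Then xy²z = γ^(p+k) δ γ^p δ, of length 2p+2+k. If k is odd this length is odd, so it cannot be of the form ww. If k is even, each half has length p+1+k/2 ≤ p+k, so the first half lies entirely inside the leading γ-block and contains no δ, while the second half ends in δ; the halves differ. Either way xy²z ∉ L.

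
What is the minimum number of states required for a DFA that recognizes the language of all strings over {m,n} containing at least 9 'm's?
By Myhill–Nerode, count the distinguishable equivalence classes: 10 classes — having seen 0, 1, …, 8, or ≥9 copies of 'm'; any two classes i < j (j ≤ 9) are distinguished by the string m^(9−j), which takes class j to 9 copies (accepted) but leaves class i below 9 (rejected).
10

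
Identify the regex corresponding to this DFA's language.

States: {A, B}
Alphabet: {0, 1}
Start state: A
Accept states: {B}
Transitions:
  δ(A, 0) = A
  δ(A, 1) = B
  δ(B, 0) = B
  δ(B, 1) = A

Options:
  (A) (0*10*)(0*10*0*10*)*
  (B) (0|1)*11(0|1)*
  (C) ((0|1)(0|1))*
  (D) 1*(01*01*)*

Check each option against the DFA on short strings; one disagreement eliminates an option:
  (A) (0*10*)(0*10*0*10*)*: agrees with the DFA on every string of length ≤ 6
  (B) (0|1)*11(0|1)*: on '1' the DFA goes A → B and accepts (B ∈ Accept), but the regex does not match it → eliminate
  (C) ((0|1)(0|1))*: on ε the DFA stays in A and rejects (A ∉ Accept), but the regex matches it → eliminate
  (D) 1*(01*01*)*: on ε the DFA stays in A and rejects (A ∉ Accept), but the regex matches it → eliminate
Only (A) is consistent with the DFA.
(A) (0*10*)(0*10*0*10*)*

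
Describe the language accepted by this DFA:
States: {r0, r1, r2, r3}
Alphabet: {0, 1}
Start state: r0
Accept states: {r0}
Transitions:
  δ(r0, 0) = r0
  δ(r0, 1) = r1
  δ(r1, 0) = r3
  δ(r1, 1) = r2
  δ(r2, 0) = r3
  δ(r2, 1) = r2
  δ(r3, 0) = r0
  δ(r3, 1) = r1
Testing a few strings:
  '1' → reject
  '100' → accept
  '11' → reject
  '101' → reject
State roles: r0=value ≡ 0 (mod 4); r1=value ≡ 1 (mod 4); r2=value ≡ 3 (mod 4); r3=value ≡ 2 (mod 4)
All binary strings representing a multiple of 4 (read in base 2; leading zeros allowed and ε counts as 0)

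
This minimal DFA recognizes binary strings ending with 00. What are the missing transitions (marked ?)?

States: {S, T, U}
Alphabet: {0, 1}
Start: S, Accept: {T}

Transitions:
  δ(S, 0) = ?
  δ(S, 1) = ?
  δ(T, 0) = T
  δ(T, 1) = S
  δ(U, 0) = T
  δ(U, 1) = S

From the language and accept set, identify what each state tracks — S: last symbol not 0; T: two trailing 0's; U: one trailing 0.
Each missing δ(q, a) is the state matching the new tracked value after reading a.
δ(S, 0) = U; δ(S, 1) = S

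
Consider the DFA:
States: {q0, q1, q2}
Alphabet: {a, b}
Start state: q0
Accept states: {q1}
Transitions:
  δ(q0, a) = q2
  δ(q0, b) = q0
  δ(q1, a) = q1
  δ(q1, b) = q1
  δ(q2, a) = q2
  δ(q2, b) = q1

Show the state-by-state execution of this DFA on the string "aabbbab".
read 'a': q0 → q2
  read 'a': q2 → q2
  read 'b': q2 → q1
  read 'b': q1 → q1
  read 'b': q1 → q1
  read 'a': q1 → q1
  read 'b': q1 → q1
q0 -> q2 -> q2 -> q1 -> q1 -> q1 -> q1 -> q1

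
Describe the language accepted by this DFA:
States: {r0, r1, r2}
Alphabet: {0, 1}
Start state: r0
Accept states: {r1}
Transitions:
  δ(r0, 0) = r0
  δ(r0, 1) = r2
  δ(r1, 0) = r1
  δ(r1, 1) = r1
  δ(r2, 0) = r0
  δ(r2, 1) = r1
Testing a few strings:
  '111' → accept
  '0111' → accept
  '1' → reject
  '000' → reject
State roles: r0=no progress toward 11; r1=substring 11 seen; r2=one trailing 1
All binary strings containing the substring 11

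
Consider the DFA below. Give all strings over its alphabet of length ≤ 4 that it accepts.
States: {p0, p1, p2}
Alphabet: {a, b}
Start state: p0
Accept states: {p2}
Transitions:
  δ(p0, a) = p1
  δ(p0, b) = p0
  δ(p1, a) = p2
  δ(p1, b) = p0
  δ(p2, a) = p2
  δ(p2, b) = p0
aa, aaa, baa, aaaa, abaa, baaa, bbaa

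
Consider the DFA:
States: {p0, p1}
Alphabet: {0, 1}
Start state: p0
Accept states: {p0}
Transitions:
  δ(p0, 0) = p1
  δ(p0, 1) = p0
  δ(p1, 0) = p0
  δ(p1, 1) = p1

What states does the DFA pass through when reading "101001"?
read '1': p0 → p0
  read '0': p0 → p1
  read '1': p1 → p1
  read '0': p1 → p0
  read '0': p0 → p1
  read '1': p1 → p1
p0 -> p0 -> p1 -> p1 -> p0 -> p1 -> p1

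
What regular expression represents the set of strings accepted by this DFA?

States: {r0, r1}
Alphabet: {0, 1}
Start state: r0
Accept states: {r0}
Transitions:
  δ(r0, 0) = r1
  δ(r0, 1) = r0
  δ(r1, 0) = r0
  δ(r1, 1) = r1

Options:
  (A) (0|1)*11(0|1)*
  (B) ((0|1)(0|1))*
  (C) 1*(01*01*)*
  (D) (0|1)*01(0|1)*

Check each option against the DFA on short strings; one disagreement eliminates an option:
  (A) (0|1)*11(0|1)*: on ε the DFA stays in r0 and accepts (r0 ∈ Accept), but the regex does not match it → eliminate
  (B) ((0|1)(0|1))*: on '1' the DFA goes r0 → r0 and accepts (r0 ∈ Accept), but the regex does not match it → eliminate
  (C) 1*(01*01*)*: agrees with the DFA on every string of length ≤ 6
  (D) (0|1)*01(0|1)*: on ε the DFA stays in r0 and accepts (r0 ∈ Accept), but the regex does not match it → eliminate
Only (C) is consistent with the DFA.
(C) 1*(01*01*)*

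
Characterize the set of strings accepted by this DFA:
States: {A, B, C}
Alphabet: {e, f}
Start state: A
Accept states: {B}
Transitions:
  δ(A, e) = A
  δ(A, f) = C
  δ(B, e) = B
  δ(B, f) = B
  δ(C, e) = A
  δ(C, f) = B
Testing a few strings:
  'eeee' → reject
  'eee' → reject
  'feff' → accept
  'eff' → accept
State roles: A=no progress toward ff; B=substring ff seen; C=one trailing f
All strings over {e,f} containing the substring ff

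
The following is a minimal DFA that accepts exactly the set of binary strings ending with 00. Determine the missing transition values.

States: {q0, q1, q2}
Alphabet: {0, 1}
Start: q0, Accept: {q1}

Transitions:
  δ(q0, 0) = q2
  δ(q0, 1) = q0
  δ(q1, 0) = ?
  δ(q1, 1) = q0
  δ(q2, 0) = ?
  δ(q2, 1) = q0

From the language and accept set, identify what each state tracks — q0: last symbol not 0; q1: two trailing 0's; q2: one trailing 0.
Each missing δ(q, a) is the state matching the new tracked value after reading a.
δ(q1, 0) = q1; δ(q2, 0) = q1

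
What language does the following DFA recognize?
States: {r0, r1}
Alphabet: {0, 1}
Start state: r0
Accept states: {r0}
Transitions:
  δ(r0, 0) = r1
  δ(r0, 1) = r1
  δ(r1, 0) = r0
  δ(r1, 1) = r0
Testing a few strings:
  '1' → reject
  '100' → reject
  '0' → reject
  '00' → accept
State roles: r0=even length so far; r1=odd length so far
All binary strings of even length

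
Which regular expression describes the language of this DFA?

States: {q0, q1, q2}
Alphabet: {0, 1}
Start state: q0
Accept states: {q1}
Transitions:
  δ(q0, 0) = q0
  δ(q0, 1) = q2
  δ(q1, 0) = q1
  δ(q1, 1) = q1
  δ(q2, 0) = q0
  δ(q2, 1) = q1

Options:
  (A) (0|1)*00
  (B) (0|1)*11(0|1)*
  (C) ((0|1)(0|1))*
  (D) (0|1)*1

Check each option against the DFA on short strings; one disagreement eliminates an option:
  (A) (0|1)*00: on '00' the DFA goes q0 → q0 → q0 and rejects (q0 ∉ Accept), but the regex matches it → eliminate
  (B) (0|1)*11(0|1)*: agrees with the DFA on every string of length ≤ 6
  (C) ((0|1)(0|1))*: on ε the DFA stays in q0 and rejects (q0 ∉ Accept), but the regex matches it → eliminate
  (D) (0|1)*1: on '1' the DFA goes q0 → q2 and rejects (q2 ∉ Accept), but the regex matches it → eliminate
Only (B) is consistent with the DFA.
(B) (0|1)*11(0|1)*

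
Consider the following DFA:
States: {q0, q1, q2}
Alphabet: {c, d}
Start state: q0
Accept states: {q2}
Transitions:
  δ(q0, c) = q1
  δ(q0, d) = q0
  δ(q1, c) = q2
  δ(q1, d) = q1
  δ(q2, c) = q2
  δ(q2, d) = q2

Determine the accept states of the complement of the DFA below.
Complement accept states = All states \ Original accept states
= {q0, q1, q2} \ {q2}
{q0, q1}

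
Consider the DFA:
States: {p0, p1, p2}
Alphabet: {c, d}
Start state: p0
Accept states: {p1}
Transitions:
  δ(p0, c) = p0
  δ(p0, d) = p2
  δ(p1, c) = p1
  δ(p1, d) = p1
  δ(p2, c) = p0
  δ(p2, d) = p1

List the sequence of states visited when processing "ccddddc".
read 'c': p0 → p0
  read 'c': p0 → p0
  read 'd': p0 → p2
  read 'd': p2 → p1
  read 'd': p1 → p1
  read 'd': p1 → p1
  read 'c': p1 → p1
p0 -> p0 -> p0 -> p2 -> p1 -> p1 -> p1 -> p1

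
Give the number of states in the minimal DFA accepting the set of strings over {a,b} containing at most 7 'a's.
By Myhill–Nerode, count the distinguishable equivalence classes: 9 classes — having seen 0, 1, …, 7, or >7 copies of 'a'; counts 0 through 7 are accepting and >7 is dead.
9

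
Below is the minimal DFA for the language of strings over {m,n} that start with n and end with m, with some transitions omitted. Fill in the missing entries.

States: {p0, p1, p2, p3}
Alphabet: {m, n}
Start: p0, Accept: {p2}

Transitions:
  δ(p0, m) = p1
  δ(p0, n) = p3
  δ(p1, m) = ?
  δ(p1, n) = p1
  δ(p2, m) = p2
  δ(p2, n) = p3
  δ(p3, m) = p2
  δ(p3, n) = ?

From the language and accept set, identify what each state tracks — p0: no input read; p1: started with m (dead); p2: started with n, last symbol m; p3: started with n, last symbol n.
Each missing δ(q, a) is the state matching the new tracked value after reading a.
δ(p1, m) = p1; δ(p3, n) = p3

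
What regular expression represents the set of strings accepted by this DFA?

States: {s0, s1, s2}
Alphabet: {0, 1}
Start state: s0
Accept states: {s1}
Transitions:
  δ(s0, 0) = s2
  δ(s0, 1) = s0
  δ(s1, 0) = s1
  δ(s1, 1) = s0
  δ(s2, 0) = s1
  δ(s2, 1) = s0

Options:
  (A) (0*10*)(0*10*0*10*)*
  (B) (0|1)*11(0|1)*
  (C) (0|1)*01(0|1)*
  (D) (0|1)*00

Check each option against the DFA on short strings; one disagreement eliminates an option:
  (A) (0*10*)(0*10*0*10*)*: on '1' the DFA goes s0 → s0 and rejects (s0 ∉ Accept), but the regex matches it → eliminate
  (B) (0|1)*11(0|1)*: on '00' the DFA goes s0 → s2 → s1 and accepts (s1 ∈ Accept), but the regex does not match it → eliminate
  (C) (0|1)*01(0|1)*: on '00' the DFA goes s0 → s2 → s1 and accepts (s1 ∈ Accept), but the regex does not match it → eliminate
  (D) (0|1)*00: agrees with the DFA on every string of length ≤ 6
Only (D) is consistent with the DFA.
(D) (0|1)*00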